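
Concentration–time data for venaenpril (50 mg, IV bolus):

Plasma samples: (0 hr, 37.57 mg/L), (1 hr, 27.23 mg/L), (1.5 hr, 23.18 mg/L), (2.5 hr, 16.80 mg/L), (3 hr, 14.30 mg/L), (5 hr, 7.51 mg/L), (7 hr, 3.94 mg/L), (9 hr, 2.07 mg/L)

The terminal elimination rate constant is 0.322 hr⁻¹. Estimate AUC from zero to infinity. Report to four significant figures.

Trapezoidal AUC_0→9:
  [0→1]: (37.57+27.23)/2 × 1 = 32.4
  [1→1.5]: (27.23+23.18)/2 × 0.5 = 12.6025
  [1.5→2.5]: (23.18+16.80)/2 × 1 = 19.99
  [2.5→3]: (16.80+14.30)/2 × 0.5 = 7.775
  [3→5]: (14.30+7.51)/2 × 2 = 21.81
  [5→7]: (7.51+3.94)/2 × 2 = 11.45
  [7→9]: (3.94+2.07)/2 × 2 = 6.01
  Sum = 112.0375 mg/L·hr
Extrapolated tail: C_last / k_e = 2.07 / 0.322 = 6.429
AUC_0→∞ = 112.0375 + 6.429 = 118.4665 mg/L·hr

AUC = 118.5 mg/L·hr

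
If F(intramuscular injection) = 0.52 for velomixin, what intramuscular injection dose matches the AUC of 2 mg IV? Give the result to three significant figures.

For equal systemic exposure: F × D_ev = D_iv
D_ev = D_iv / F = 2 / 0.52 = 3.84615 mg

D_intramuscular = 3.85 mg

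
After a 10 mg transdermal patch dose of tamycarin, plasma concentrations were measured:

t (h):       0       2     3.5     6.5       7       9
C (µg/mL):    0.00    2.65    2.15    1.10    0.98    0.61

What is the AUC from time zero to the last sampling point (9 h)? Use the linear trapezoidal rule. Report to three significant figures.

AUC = 13.2 µg/mL·h

Trapezoidal AUC_0→9:
  [0→2]: (0.00+2.65)/2 × 2 = 2.65
  [2→3.5]: (2.65+2.15)/2 × 1.5 = 3.6
  [3.5→6.5]: (2.15+1.10)/2 × 3 = 4.875
  [6.5→7]: (1.10+0.98)/2 × 0.5 = 0.52
  [7→9]: (0.98+0.61)/2 × 2 = 1.59
  Sum = 13.235 µg/mL·h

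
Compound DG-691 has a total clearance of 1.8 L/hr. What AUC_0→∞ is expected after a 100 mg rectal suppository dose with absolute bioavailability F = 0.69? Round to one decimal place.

AUC_0→∞ = F × Dose / CL
        = 0.69 × 100 / 1.8 = 38.3333 mg/L·hr

AUC = 38.3 mg/L·hr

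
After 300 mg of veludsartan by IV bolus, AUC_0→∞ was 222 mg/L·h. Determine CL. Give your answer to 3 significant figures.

CL = 1.35 L/h

CL = Dose_iv / AUC_0→∞
   = 300 / 222 = 1.35135 L/h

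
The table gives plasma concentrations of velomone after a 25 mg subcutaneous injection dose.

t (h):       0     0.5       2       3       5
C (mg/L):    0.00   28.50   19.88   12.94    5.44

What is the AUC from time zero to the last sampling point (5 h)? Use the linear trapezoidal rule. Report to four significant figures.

AUC = 78.20 mg/L·h

Trapezoidal AUC_0→5:
  [0→0.5]: (0.00+28.50)/2 × 0.5 = 7.125
  [0.5→2]: (28.50+19.88)/2 × 1.5 = 36.285
  [2→3]: (19.88+12.94)/2 × 1 = 16.41
  [3→5]: (12.94+5.44)/2 × 2 = 18.38
  Sum = 78.2 mg/L·h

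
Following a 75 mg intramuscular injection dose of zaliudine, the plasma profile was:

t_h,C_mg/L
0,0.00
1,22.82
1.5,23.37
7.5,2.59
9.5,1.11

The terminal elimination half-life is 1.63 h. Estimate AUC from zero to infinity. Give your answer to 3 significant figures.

Trapezoidal AUC_0→9.5:
  [0→1]: (0.00+22.82)/2 × 1 = 11.41
  [1→1.5]: (22.82+23.37)/2 × 0.5 = 11.5475
  [1.5→7.5]: (23.37+2.59)/2 × 6 = 77.88
  [7.5→9.5]: (2.59+1.11)/2 × 2 = 3.7
  Sum = 104.5375 mg/L·h
k_e = ln2 / t½ = 0.693147 / 1.63 = 0.4252 h^-1
Extrapolated tail: C_last / k_e = 1.11 / 0.4252 = 2.611
AUC_0→∞ = 104.5375 + 2.611 = 107.1485 mg/L·h

AUC = 107 mg/L·h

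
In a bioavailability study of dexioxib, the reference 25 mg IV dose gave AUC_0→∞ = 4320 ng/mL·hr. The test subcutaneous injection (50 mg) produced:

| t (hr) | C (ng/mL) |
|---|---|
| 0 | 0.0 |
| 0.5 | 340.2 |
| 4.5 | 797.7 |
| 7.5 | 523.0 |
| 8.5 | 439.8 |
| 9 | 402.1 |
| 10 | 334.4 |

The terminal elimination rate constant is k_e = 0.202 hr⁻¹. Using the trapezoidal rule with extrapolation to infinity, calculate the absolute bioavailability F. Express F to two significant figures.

Trapezoidal AUC_0→10 (subcutaneous injection):
  [0→0.5]: (0.0+340.2)/2 × 0.5 = 85.05
  [0.5→4.5]: (340.2+797.7)/2 × 4 = 2275.8
  [4.5→7.5]: (797.7+523.0)/2 × 3 = 1981.05
  [7.5→8.5]: (523.0+439.8)/2 × 1 = 481.4
  [8.5→9]: (439.8+402.1)/2 × 0.5 = 210.475
  [9→10]: (402.1+334.4)/2 × 1 = 368.25
  Sum = 5402.025 ng/mL·hr
Tail: C_last/k_e = 334.4/0.202 = 1655.446
AUC_0→∞ (subcutaneous injection) = 5402.025 + 1655.446 = 7057.471 ng/mL·hr
F = (AUC_ev/D_ev)/(AUC_iv/D_iv) = (7057.471/50)/(4320/25) = 141.14942/172.8 = 0.8168

F = 0.82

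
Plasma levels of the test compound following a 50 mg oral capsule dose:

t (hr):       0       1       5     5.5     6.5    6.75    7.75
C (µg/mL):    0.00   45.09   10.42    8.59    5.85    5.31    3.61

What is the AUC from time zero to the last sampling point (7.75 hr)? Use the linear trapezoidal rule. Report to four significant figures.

Trapezoidal AUC_0→7.75:
  [0→1]: (0.00+45.09)/2 × 1 = 22.545
  [1→5]: (45.09+10.42)/2 × 4 = 111.02
  [5→5.5]: (10.42+8.59)/2 × 0.5 = 4.7525
  [5.5→6.5]: (8.59+5.85)/2 × 1 = 7.22
  [6.5→6.75]: (5.85+5.31)/2 × 0.25 = 1.395
  [6.75→7.75]: (5.31+3.61)/2 × 1 = 4.46
  Sum = 151.3925 µg/mL·hr

AUC = 151.4 µg/mL·hr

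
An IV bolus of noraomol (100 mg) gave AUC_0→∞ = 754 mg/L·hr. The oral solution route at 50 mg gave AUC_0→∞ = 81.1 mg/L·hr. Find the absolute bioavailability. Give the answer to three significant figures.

F = 0.215

F = (AUC_ev / D_ev) / (AUC_iv / D_iv)
  = (81.1/50) / (754/100)
  = 1.622 / 7.54 = 0.2151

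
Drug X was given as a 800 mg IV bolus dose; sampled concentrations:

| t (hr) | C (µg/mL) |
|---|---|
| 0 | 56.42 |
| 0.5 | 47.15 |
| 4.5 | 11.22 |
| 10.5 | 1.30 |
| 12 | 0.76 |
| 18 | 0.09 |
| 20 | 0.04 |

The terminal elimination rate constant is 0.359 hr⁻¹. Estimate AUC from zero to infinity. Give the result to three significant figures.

AUC = 185 µg/mL·hr

Trapezoidal AUC_0→20:
  [0→0.5]: (56.42+47.15)/2 × 0.5 = 25.8925
  [0.5→4.5]: (47.15+11.22)/2 × 4 = 116.74
  [4.5→10.5]: (11.22+1.30)/2 × 6 = 37.56
  [10.5→12]: (1.30+0.76)/2 × 1.5 = 1.545
  [12→18]: (0.76+0.09)/2 × 6 = 2.55
  [18→20]: (0.09+0.04)/2 × 2 = 0.13
  Sum = 184.4175 µg/mL·hr
Extrapolated tail: C_last / k_e = 0.04 / 0.359 = 0.111
AUC_0→∞ = 184.4175 + 0.111 = 184.5285 µg/mL·hr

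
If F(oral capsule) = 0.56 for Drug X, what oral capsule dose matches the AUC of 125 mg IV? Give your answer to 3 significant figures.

D_oral = 223 mg

For equal systemic exposure: F × D_ev = D_iv
D_ev = D_iv / F = 125 / 0.56 = 223.214 mg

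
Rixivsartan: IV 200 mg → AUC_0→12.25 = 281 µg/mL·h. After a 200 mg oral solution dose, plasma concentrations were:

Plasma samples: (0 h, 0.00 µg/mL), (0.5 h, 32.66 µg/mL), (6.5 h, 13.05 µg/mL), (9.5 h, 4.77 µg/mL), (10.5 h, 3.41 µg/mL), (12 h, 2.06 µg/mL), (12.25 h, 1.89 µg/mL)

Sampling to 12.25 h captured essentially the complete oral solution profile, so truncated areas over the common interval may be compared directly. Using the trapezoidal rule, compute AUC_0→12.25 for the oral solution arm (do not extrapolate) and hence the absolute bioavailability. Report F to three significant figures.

F = 0.643

Trapezoidal AUC_0→12.25 (oral solution):
  [0→0.5]: (0.00+32.66)/2 × 0.5 = 8.165
  [0.5→6.5]: (32.66+13.05)/2 × 6 = 137.13
  [6.5→9.5]: (13.05+4.77)/2 × 3 = 26.73
  [9.5→10.5]: (4.77+3.41)/2 × 1 = 4.09
  [10.5→12]: (3.41+2.06)/2 × 1.5 = 4.1025
  [12→12.25]: (2.06+1.89)/2 × 0.25 = 0.49375
  Sum = 180.71125 µg/mL·h
F = (AUC_ev/D_ev)/(AUC_iv/D_iv) = (180.71125/200)/(281/200) = 0.90355625/1.405 = 0.6431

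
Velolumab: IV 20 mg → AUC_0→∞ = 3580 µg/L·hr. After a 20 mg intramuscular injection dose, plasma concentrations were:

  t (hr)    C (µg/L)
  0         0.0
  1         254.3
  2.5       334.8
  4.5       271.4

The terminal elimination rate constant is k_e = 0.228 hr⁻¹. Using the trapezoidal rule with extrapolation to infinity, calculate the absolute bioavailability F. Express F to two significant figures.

Trapezoidal AUC_0→4.5 (intramuscular injection):
  [0→1]: (0.0+254.3)/2 × 1 = 127.15
  [1→2.5]: (254.3+334.8)/2 × 1.5 = 441.825
  [2.5→4.5]: (334.8+271.4)/2 × 2 = 606.2
  Sum = 1175.175 µg/L·hr
Tail: C_last/k_e = 271.4/0.228 = 1190.351
AUC_0→∞ (intramuscular injection) = 1175.175 + 1190.351 = 2365.526 µg/L·hr
F = (AUC_ev/D_ev)/(AUC_iv/D_iv) = (2365.526/20)/(3580/20) = 118.2763/179 = 0.6608

F = 0.66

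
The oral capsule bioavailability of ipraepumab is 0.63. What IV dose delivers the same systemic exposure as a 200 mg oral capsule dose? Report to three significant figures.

Systemic exposure from an extravascular dose = F × D_ev, so the equivalent IV dose is F × D_ev.
D_iv = F × D_ev = 0.63 × 200 = 126 mg

D_iv = 126 mg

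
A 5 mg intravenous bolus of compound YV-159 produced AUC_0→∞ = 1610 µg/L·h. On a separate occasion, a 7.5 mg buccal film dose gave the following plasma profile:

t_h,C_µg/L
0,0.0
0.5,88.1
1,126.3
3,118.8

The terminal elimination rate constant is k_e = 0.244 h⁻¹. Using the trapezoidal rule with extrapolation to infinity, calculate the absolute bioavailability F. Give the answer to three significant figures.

F = 0.334

Trapezoidal AUC_0→3 (buccal film):
  [0→0.5]: (0.0+88.1)/2 × 0.5 = 22.025
  [0.5→1]: (88.1+126.3)/2 × 0.5 = 53.6
  [1→3]: (126.3+118.8)/2 × 2 = 245.1
  Sum = 320.725 µg/L·h
Tail: C_last/k_e = 118.8/0.244 = 486.885
AUC_0→∞ (buccal film) = 320.725 + 486.885 = 807.61 µg/L·h
F = (AUC_ev/D_ev)/(AUC_iv/D_iv) = (807.61/7.5)/(1610/5) = 107.681/322 = 0.3344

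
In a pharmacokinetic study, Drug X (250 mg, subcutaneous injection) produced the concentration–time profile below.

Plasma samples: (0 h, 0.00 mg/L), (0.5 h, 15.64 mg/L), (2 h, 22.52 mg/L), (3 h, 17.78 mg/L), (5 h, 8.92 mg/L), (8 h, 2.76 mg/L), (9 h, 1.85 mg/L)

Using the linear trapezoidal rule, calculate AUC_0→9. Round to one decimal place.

Trapezoidal AUC_0→9:
  [0→0.5]: (0.00+15.64)/2 × 0.5 = 3.91
  [0.5→2]: (15.64+22.52)/2 × 1.5 = 28.62
  [2→3]: (22.52+17.78)/2 × 1 = 20.15
  [3→5]: (17.78+8.92)/2 × 2 = 26.7
  [5→8]: (8.92+2.76)/2 × 3 = 17.52
  [8→9]: (2.76+1.85)/2 × 1 = 2.305
  Sum = 99.205 mg/L·h

AUC = 99.2 mg/L·h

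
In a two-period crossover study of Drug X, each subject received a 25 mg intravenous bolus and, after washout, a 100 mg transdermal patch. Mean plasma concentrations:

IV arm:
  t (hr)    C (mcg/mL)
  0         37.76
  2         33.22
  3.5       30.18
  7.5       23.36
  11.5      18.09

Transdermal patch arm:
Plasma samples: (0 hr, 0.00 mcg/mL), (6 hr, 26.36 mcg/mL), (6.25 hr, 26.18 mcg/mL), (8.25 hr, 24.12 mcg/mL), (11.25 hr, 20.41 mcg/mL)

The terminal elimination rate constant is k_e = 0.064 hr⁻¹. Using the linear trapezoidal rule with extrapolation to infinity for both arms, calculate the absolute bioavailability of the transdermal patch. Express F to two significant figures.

F = 0.22

Trapezoidal AUC_0→11.5 (IV):
  [0→2]: (37.76+33.22)/2 × 2 = 70.98
  [2→3.5]: (33.22+30.18)/2 × 1.5 = 47.55
  [3.5→7.5]: (30.18+23.36)/2 × 4 = 107.08
  [7.5→11.5]: (23.36+18.09)/2 × 4 = 82.9
  Sum = 308.51 mcg/mL·hr
IV tail: 18.09/0.064 = 282.656; AUC_iv,0→∞ = 308.51 + 282.656 = 591.166 mcg/mL·hr
Trapezoidal AUC_0→11.25 (transdermal patch):
  [0→6]: (0.00+26.36)/2 × 6 = 79.08
  [6→6.25]: (26.36+26.18)/2 × 0.25 = 6.5675
  [6.25→8.25]: (26.18+24.12)/2 × 2 = 50.3
  [8.25→11.25]: (24.12+20.41)/2 × 3 = 66.795
  Sum = 202.7425 mcg/mL·hr
transdermal patch tail: 20.41/0.064 = 318.906; AUC_ev,0→∞ = 202.7425 + 318.906 = 521.6485 mcg/mL·hr
F = (AUC_ev/D_ev)/(AUC_iv/D_iv) = (521.6485/100)/(591.166/25) = 5.216485/23.64664 = 0.2206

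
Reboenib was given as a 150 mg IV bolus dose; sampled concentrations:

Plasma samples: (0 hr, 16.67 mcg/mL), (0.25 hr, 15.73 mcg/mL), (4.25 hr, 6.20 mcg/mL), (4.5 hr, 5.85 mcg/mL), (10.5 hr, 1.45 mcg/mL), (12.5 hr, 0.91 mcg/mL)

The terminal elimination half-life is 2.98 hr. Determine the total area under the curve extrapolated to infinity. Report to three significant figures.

Trapezoidal AUC_0→12.5:
  [0→0.25]: (16.67+15.73)/2 × 0.25 = 4.05
  [0.25→4.25]: (15.73+6.20)/2 × 4 = 43.86
  [4.25→4.5]: (6.20+5.85)/2 × 0.25 = 1.50625
  [4.5→10.5]: (5.85+1.45)/2 × 6 = 21.9
  [10.5→12.5]: (1.45+0.91)/2 × 2 = 2.36
  Sum = 73.67625 mcg/mL·hr
k_e = ln2 / t½ = 0.693147 / 2.98 = 0.2326 hr^-1
Extrapolated tail: C_last / k_e = 0.91 / 0.2326 = 3.912
AUC_0→∞ = 73.67625 + 3.912 = 77.58825 mcg/mL·hr

AUC = 77.6 mcg/mL·hr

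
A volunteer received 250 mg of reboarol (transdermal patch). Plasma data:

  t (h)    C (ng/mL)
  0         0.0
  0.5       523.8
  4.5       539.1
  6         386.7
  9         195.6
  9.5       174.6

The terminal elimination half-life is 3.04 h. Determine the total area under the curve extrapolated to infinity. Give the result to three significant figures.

AUC = 4680 ng/mL·h

Trapezoidal AUC_0→9.5:
  [0→0.5]: (0.0+523.8)/2 × 0.5 = 130.95
  [0.5→4.5]: (523.8+539.1)/2 × 4 = 2125.8
  [4.5→6]: (539.1+386.7)/2 × 1.5 = 694.35
  [6→9]: (386.7+195.6)/2 × 3 = 873.45
  [9→9.5]: (195.6+174.6)/2 × 0.5 = 92.55
  Sum = 3917.1 ng/mL·h
k_e = ln2 / t½ = 0.693147 / 3.04 = 0.2280 h^-1
Extrapolated tail: C_last / k_e = 174.6 / 0.228 = 765.789
AUC_0→∞ = 3917.1 + 765.789 = 4682.889 ng/mL·h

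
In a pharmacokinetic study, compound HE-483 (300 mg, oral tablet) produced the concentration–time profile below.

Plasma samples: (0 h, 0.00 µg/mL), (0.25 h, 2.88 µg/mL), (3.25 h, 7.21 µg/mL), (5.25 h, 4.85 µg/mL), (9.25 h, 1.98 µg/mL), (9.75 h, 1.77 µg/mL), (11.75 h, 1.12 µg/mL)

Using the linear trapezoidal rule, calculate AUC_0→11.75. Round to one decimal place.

Trapezoidal AUC_0→11.75:
  [0→0.25]: (0.00+2.88)/2 × 0.25 = 0.36
  [0.25→3.25]: (2.88+7.21)/2 × 3 = 15.135
  [3.25→5.25]: (7.21+4.85)/2 × 2 = 12.06
  [5.25→9.25]: (4.85+1.98)/2 × 4 = 13.66
  [9.25→9.75]: (1.98+1.77)/2 × 0.5 = 0.9375
  [9.75→11.75]: (1.77+1.12)/2 × 2 = 2.89
  Sum = 45.0425 µg/mL·h

AUC = 45.0 µg/mL·h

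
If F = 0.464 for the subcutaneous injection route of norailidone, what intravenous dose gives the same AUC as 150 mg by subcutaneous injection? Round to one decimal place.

Systemic exposure from an extravascular dose = F × D_ev, so the equivalent IV dose is F × D_ev.
D_iv = F × D_ev = 0.464 × 150 = 69.6 mg

D_iv = 69.6 mg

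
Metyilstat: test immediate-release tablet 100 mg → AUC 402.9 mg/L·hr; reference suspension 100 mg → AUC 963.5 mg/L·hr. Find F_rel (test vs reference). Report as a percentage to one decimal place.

F_rel = 41.8%

F_rel = (AUC_test/D_test) / (AUC_ref/D_ref)
      = (402.9/100) / (963.5/100)
      = 4.029 / 9.635 = 0.4182 = 41.82%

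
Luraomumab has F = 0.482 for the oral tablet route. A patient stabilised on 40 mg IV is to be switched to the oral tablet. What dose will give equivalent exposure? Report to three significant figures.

D_oral = 83.0 mg

For equal systemic exposure: F × D_ev = D_iv
D_ev = D_iv / F = 40 / 0.482 = 82.9876 mg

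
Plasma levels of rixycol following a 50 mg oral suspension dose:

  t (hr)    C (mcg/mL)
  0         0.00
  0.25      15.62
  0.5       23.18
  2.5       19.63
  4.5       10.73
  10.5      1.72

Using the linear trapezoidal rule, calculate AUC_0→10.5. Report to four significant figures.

Trapezoidal AUC_0→10.5:
  [0→0.25]: (0.00+15.62)/2 × 0.25 = 1.9525
  [0.25→0.5]: (15.62+23.18)/2 × 0.25 = 4.85
  [0.5→2.5]: (23.18+19.63)/2 × 2 = 42.81
  [2.5→4.5]: (19.63+10.73)/2 × 2 = 30.36
  [4.5→10.5]: (10.73+1.72)/2 × 6 = 37.35
  Sum = 117.3225 mcg/mL·hr

AUC = 117.3 mcg/mL·hr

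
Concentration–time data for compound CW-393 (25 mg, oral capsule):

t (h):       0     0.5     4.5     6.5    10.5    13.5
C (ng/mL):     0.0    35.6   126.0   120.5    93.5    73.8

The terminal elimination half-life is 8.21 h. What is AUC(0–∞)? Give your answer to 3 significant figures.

Trapezoidal AUC_0→13.5:
  [0→0.5]: (0.0+35.6)/2 × 0.5 = 8.9
  [0.5→4.5]: (35.6+126.0)/2 × 4 = 323.2
  [4.5→6.5]: (126.0+120.5)/2 × 2 = 246.5
  [6.5→10.5]: (120.5+93.5)/2 × 4 = 428.0
  [10.5→13.5]: (93.5+73.8)/2 × 3 = 250.95
  Sum = 1257.55 ng/mL·h
k_e = ln2 / t½ = 0.693147 / 8.21 = 0.0844 h^-1
Extrapolated tail: C_last / k_e = 73.8 / 0.0844 = 874.408
AUC_0→∞ = 1257.55 + 874.408 = 2131.958 ng/mL·h

AUC = 2130 ng/mL·h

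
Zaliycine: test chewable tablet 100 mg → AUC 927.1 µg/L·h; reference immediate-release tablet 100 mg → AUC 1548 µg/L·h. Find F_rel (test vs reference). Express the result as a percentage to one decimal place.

F_rel = 59.9%

F_rel = (AUC_test/D_test) / (AUC_ref/D_ref)
      = (927.1/100) / (1548/100)
      = 9.271 / 15.48 = 0.5989 = 59.89%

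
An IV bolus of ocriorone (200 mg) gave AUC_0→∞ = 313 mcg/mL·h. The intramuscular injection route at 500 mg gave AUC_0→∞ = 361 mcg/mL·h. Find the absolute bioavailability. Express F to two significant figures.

F = 0.46

F = (AUC_ev / D_ev) / (AUC_iv / D_iv)
  = (361/500) / (313/200)
  = 0.722 / 1.565 = 0.4613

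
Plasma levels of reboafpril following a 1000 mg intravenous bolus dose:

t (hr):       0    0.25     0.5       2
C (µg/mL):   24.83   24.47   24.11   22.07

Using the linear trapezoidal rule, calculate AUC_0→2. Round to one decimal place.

AUC = 46.9 µg/mL·hr

Trapezoidal AUC_0→2:
  [0→0.25]: (24.83+24.47)/2 × 0.25 = 6.1625
  [0.25→0.5]: (24.47+24.11)/2 × 0.25 = 6.0725
  [0.5→2]: (24.11+22.07)/2 × 1.5 = 34.635
  Sum = 46.87 µg/mL·hr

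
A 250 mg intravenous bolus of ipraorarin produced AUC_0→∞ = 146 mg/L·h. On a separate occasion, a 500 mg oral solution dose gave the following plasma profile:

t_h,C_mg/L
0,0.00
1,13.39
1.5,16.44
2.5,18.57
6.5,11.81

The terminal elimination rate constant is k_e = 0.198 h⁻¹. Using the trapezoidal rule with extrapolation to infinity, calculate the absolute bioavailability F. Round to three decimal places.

Trapezoidal AUC_0→6.5 (oral solution):
  [0→1]: (0.00+13.39)/2 × 1 = 6.695
  [1→1.5]: (13.39+16.44)/2 × 0.5 = 7.4575
  [1.5→2.5]: (16.44+18.57)/2 × 1 = 17.505
  [2.5→6.5]: (18.57+11.81)/2 × 4 = 60.76
  Sum = 92.4175 mg/L·h
Tail: C_last/k_e = 11.81/0.198 = 59.646
AUC_0→∞ (oral solution) = 92.4175 + 59.646 = 152.0635 mg/L·h
F = (AUC_ev/D_ev)/(AUC_iv/D_iv) = (152.0635/500)/(146/250) = 0.304127/0.584 = 0.5208

F = 0.521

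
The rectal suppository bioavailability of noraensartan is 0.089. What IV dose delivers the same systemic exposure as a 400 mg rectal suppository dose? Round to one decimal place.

D_iv = 35.6 mg

Systemic exposure from an extravascular dose = F × D_ev, so the equivalent IV dose is F × D_ev.
D_iv = F × D_ev = 0.089 × 400 = 35.6 mg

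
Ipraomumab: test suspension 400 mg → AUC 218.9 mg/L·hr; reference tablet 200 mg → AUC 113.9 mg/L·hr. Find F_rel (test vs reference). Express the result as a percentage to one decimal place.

F_rel = 96.1%

F_rel = (AUC_test/D_test) / (AUC_ref/D_ref)
      = (218.9/400) / (113.9/200)
      = 0.54725 / 0.5695 = 0.9609 = 96.09%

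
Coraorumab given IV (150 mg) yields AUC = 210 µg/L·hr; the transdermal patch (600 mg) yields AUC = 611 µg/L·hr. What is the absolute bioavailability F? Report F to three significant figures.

F = 0.727

F = (AUC_ev / D_ev) / (AUC_iv / D_iv)
  = (611/600) / (210/150)
  = 1.01833 / 1.4 = 0.7274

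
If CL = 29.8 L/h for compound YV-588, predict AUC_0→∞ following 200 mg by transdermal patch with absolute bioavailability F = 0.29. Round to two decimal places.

AUC = 1.95 mg/L·h

AUC_0→∞ = F × Dose / CL
        = 0.29 × 200 / 29.8 = 1.94631 mg/L·h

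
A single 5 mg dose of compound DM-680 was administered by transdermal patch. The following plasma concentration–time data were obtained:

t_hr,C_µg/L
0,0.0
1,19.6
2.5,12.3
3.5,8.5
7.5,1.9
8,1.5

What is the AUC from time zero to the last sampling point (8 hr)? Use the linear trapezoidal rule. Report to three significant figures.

Trapezoidal AUC_0→8:
  [0→1]: (0.0+19.6)/2 × 1 = 9.8
  [1→2.5]: (19.6+12.3)/2 × 1.5 = 23.925
  [2.5→3.5]: (12.3+8.5)/2 × 1 = 10.4
  [3.5→7.5]: (8.5+1.9)/2 × 4 = 20.8
  [7.5→8]: (1.9+1.5)/2 × 0.5 = 0.85
  Sum = 65.775 µg/L·hr

AUC = 65.8 µg/L·hr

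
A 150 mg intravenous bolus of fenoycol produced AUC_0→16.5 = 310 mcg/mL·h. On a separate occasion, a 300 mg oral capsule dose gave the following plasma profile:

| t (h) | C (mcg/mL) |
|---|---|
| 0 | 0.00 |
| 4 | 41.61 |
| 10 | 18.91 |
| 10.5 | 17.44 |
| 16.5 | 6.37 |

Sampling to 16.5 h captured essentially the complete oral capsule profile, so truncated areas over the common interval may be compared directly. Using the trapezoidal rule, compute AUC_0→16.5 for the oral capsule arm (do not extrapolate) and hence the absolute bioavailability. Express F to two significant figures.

Trapezoidal AUC_0→16.5 (oral capsule):
  [0→4]: (0.00+41.61)/2 × 4 = 83.22
  [4→10]: (41.61+18.91)/2 × 6 = 181.56
  [10→10.5]: (18.91+17.44)/2 × 0.5 = 9.0875
  [10.5→16.5]: (17.44+6.37)/2 × 6 = 71.43
  Sum = 345.2975 mcg/mL·h
F = (AUC_ev/D_ev)/(AUC_iv/D_iv) = (345.2975/300)/(310/150) = 1.15099/2.06667 = 0.5569

F = 0.56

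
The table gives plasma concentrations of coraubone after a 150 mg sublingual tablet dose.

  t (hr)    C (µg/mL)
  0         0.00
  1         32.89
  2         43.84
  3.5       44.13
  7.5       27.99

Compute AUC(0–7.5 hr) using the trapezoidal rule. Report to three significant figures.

AUC = 265 µg/mL·hr

Trapezoidal AUC_0→7.5:
  [0→1]: (0.00+32.89)/2 × 1 = 16.445
  [1→2]: (32.89+43.84)/2 × 1 = 38.365
  [2→3.5]: (43.84+44.13)/2 × 1.5 = 65.9775
  [3.5→7.5]: (44.13+27.99)/2 × 4 = 144.24
  Sum = 265.0275 µg/mL·hr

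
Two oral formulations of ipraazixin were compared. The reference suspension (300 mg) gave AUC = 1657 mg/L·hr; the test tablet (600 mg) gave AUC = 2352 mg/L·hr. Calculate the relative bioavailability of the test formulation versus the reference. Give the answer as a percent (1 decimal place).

F_rel = (AUC_test/D_test) / (AUC_ref/D_ref)
      = (2352/600) / (1657/300)
      = 3.92 / 5.52333 = 0.7097 = 70.97%

F_rel = 71.0%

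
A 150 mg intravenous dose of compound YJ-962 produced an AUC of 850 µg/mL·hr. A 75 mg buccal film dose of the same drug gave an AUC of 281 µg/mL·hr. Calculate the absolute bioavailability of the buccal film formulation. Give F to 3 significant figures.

F = (AUC_ev / D_ev) / (AUC_iv / D_iv)
  = (281/75) / (850/150)
  = 3.74667 / 5.66667 = 0.6612

F = 0.661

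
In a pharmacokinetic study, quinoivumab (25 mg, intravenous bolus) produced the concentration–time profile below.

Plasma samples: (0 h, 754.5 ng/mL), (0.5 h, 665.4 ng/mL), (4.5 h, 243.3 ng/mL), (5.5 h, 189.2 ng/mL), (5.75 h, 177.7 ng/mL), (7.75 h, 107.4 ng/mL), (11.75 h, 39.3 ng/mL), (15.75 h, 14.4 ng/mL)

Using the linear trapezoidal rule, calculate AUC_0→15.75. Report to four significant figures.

Trapezoidal AUC_0→15.75:
  [0→0.5]: (754.5+665.4)/2 × 0.5 = 354.975
  [0.5→4.5]: (665.4+243.3)/2 × 4 = 1817.4
  [4.5→5.5]: (243.3+189.2)/2 × 1 = 216.25
  [5.5→5.75]: (189.2+177.7)/2 × 0.25 = 45.8625
  [5.75→7.75]: (177.7+107.4)/2 × 2 = 285.1
  [7.75→11.75]: (107.4+39.3)/2 × 4 = 293.4
  [11.75→15.75]: (39.3+14.4)/2 × 4 = 107.4
  Sum = 3120.3875 ng/mL·h

AUC = 3120 ng/mL·h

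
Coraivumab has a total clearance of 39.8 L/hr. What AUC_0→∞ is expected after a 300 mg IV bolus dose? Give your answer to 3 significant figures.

AUC_0→∞ = Dose_iv / CL
        = 300 / 39.8 = 7.53769 mg/L·hr

AUC = 7.54 mg/L·hr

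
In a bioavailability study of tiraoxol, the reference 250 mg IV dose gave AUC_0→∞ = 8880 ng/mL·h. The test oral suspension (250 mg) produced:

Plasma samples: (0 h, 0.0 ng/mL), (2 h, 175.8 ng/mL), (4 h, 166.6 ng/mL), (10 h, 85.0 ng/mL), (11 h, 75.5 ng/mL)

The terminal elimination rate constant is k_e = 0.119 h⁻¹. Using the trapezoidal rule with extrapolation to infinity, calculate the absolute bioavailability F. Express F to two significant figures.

Trapezoidal AUC_0→11 (oral suspension):
  [0→2]: (0.0+175.8)/2 × 2 = 175.8
  [2→4]: (175.8+166.6)/2 × 2 = 342.4
  [4→10]: (166.6+85.0)/2 × 6 = 754.8
  [10→11]: (85.0+75.5)/2 × 1 = 80.25
  Sum = 1353.25 ng/mL·h
Tail: C_last/k_e = 75.5/0.119 = 634.454
AUC_0→∞ (oral suspension) = 1353.25 + 634.454 = 1987.704 ng/mL·h
F = (AUC_ev/D_ev)/(AUC_iv/D_iv) = (1987.704/250)/(8880/250) = 7.950816/35.52 = 0.2238

F = 0.22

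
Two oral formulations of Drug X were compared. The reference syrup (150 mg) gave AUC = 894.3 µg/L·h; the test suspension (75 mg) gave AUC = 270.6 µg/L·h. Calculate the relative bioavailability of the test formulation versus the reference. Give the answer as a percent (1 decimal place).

F_rel = 60.5%

F_rel = (AUC_test/D_test) / (AUC_ref/D_ref)
      = (270.6/75) / (894.3/150)
      = 3.608 / 5.962 = 0.6052 = 60.52%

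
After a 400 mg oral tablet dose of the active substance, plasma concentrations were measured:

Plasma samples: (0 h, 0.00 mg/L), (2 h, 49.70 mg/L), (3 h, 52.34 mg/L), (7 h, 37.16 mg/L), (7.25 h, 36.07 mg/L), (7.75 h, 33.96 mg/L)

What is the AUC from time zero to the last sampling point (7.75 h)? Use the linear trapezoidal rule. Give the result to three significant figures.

AUC = 306 mg/L·h

Trapezoidal AUC_0→7.75:
  [0→2]: (0.00+49.70)/2 × 2 = 49.7
  [2→3]: (49.70+52.34)/2 × 1 = 51.02
  [3→7]: (52.34+37.16)/2 × 4 = 179.0
  [7→7.25]: (37.16+36.07)/2 × 0.25 = 9.15375
  [7.25→7.75]: (36.07+33.96)/2 × 0.5 = 17.5075
  Sum = 306.38125 mg/L·h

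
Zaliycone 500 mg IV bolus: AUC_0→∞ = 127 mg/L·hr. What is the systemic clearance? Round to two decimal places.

CL = Dose_iv / AUC_0→∞
   = 500 / 127 = 3.93701 L/hr

CL = 3.94 L/hr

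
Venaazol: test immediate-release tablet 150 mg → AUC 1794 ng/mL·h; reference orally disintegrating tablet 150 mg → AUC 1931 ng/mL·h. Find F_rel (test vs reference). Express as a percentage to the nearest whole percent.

F_rel = 93%

F_rel = (AUC_test/D_test) / (AUC_ref/D_ref)
      = (1794/150) / (1931/150)
      = 11.96 / 12.8733 = 0.9291 = 92.91%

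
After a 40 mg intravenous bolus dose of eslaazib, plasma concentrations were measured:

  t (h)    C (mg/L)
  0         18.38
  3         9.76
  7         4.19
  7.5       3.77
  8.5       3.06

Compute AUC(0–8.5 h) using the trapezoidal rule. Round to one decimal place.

AUC = 75.5 mg/L·h

Trapezoidal AUC_0→8.5:
  [0→3]: (18.38+9.76)/2 × 3 = 42.21
  [3→7]: (9.76+4.19)/2 × 4 = 27.9
  [7→7.5]: (4.19+3.77)/2 × 0.5 = 1.99
  [7.5→8.5]: (3.77+3.06)/2 × 1 = 3.415
  Sum = 75.515 mg/L·h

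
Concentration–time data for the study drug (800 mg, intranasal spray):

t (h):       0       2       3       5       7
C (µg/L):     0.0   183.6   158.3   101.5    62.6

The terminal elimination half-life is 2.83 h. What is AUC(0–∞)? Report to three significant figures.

AUC = 1030 µg/L·h

Trapezoidal AUC_0→7:
  [0→2]: (0.0+183.6)/2 × 2 = 183.6
  [2→3]: (183.6+158.3)/2 × 1 = 170.95
  [3→5]: (158.3+101.5)/2 × 2 = 259.8
  [5→7]: (101.5+62.6)/2 × 2 = 164.1
  Sum = 778.45 µg/L·h
k_e = ln2 / t½ = 0.693147 / 2.83 = 0.2449 h^-1
Extrapolated tail: C_last / k_e = 62.6 / 0.2449 = 255.615
AUC_0→∞ = 778.45 + 255.615 = 1034.065 µg/L·h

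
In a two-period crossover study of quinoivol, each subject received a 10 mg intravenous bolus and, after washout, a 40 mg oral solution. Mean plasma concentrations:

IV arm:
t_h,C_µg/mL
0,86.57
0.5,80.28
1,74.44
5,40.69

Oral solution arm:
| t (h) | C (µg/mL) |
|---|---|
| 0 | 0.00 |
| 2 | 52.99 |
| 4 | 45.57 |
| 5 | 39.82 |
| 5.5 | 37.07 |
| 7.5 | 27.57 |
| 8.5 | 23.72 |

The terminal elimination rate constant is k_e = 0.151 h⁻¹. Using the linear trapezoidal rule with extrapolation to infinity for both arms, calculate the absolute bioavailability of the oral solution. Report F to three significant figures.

Trapezoidal AUC_0→5 (IV):
  [0→0.5]: (86.57+80.28)/2 × 0.5 = 41.7125
  [0.5→1]: (80.28+74.44)/2 × 0.5 = 38.68
  [1→5]: (74.44+40.69)/2 × 4 = 230.26
  Sum = 310.6525 µg/mL·h
IV tail: 40.69/0.151 = 269.470; AUC_iv,0→∞ = 310.6525 + 269.470 = 580.1225 µg/mL·h
Trapezoidal AUC_0→8.5 (oral solution):
  [0→2]: (0.00+52.99)/2 × 2 = 52.99
  [2→4]: (52.99+45.57)/2 × 2 = 98.56
  [4→5]: (45.57+39.82)/2 × 1 = 42.695
  [5→5.5]: (39.82+37.07)/2 × 0.5 = 19.2225
  [5.5→7.5]: (37.07+27.57)/2 × 2 = 64.64
  [7.5→8.5]: (27.57+23.72)/2 × 1 = 25.645
  Sum = 303.7525 µg/mL·h
oral solution tail: 23.72/0.151 = 157.086; AUC_ev,0→∞ = 303.7525 + 157.086 = 460.8385 µg/mL·h
F = (AUC_ev/D_ev)/(AUC_iv/D_iv) = (460.8385/40)/(580.1225/10) = 11.521/58.01225 = 0.1986

F = 0.199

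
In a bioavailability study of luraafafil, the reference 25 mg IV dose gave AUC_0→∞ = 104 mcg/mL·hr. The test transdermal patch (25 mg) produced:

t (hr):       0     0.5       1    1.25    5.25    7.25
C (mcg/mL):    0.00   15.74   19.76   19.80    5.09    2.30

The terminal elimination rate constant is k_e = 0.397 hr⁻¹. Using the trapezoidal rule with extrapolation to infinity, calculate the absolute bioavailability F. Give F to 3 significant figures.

Trapezoidal AUC_0→7.25 (transdermal patch):
  [0→0.5]: (0.00+15.74)/2 × 0.5 = 3.935
  [0.5→1]: (15.74+19.76)/2 × 0.5 = 8.875
  [1→1.25]: (19.76+19.80)/2 × 0.25 = 4.945
  [1.25→5.25]: (19.80+5.09)/2 × 4 = 49.78
  [5.25→7.25]: (5.09+2.30)/2 × 2 = 7.39
  Sum = 74.925 mcg/mL·hr
Tail: C_last/k_e = 2.30/0.397 = 5.793
AUC_0→∞ (transdermal patch) = 74.925 + 5.793 = 80.718 mcg/mL·hr
F = (AUC_ev/D_ev)/(AUC_iv/D_iv) = (80.718/25)/(104/25) = 3.22872/4.16 = 0.7761

F = 0.776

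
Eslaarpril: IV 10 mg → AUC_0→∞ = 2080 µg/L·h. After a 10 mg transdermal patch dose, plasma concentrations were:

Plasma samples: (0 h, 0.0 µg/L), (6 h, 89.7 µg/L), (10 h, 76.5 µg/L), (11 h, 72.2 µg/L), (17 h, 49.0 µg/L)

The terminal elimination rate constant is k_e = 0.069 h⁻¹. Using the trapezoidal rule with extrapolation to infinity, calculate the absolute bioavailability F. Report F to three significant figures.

Trapezoidal AUC_0→17 (transdermal patch):
  [0→6]: (0.0+89.7)/2 × 6 = 269.1
  [6→10]: (89.7+76.5)/2 × 4 = 332.4
  [10→11]: (76.5+72.2)/2 × 1 = 74.35
  [11→17]: (72.2+49.0)/2 × 6 = 363.6
  Sum = 1039.45 µg/L·h
Tail: C_last/k_e = 49.0/0.069 = 710.145
AUC_0→∞ (transdermal patch) = 1039.45 + 710.145 = 1749.595 µg/L·h
F = (AUC_ev/D_ev)/(AUC_iv/D_iv) = (1749.595/10)/(2080/10) = 174.9595/208 = 0.8412

F = 0.841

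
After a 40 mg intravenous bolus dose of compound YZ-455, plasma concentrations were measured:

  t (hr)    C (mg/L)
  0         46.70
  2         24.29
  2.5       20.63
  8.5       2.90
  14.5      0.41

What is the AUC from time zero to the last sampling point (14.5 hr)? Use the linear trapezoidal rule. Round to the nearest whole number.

AUC = 163 mg/L·hr

Trapezoidal AUC_0→14.5:
  [0→2]: (46.70+24.29)/2 × 2 = 70.99
  [2→2.5]: (24.29+20.63)/2 × 0.5 = 11.23
  [2.5→8.5]: (20.63+2.90)/2 × 6 = 70.59
  [8.5→14.5]: (2.90+0.41)/2 × 6 = 9.93
  Sum = 162.74 mg/L·hr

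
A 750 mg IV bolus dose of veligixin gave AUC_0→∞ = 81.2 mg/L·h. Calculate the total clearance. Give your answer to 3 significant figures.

CL = 9.24 L/h

CL = Dose_iv / AUC_0→∞
   = 750 / 81.2 = 9.23645 L/h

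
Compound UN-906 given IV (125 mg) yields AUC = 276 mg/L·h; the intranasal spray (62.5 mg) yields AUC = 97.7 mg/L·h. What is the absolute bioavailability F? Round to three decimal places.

F = 0.708

F = (AUC_ev / D_ev) / (AUC_iv / D_iv)
  = (97.7/62.5) / (276/125)
  = 1.5632 / 2.208 = 0.7080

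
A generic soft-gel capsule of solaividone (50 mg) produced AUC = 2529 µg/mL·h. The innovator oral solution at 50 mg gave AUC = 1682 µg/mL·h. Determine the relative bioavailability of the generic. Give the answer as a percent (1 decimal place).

F_rel = (AUC_test/D_test) / (AUC_ref/D_ref)
      = (2529/50) / (1682/50)
      = 50.58 / 33.64 = 1.5036 = 150.36%

F_rel = 150.4%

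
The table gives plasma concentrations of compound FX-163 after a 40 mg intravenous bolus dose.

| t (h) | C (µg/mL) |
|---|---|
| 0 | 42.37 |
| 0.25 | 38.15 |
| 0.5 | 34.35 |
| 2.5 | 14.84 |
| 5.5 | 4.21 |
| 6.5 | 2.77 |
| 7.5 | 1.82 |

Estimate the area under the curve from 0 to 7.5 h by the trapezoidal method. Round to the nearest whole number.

Trapezoidal AUC_0→7.5:
  [0→0.25]: (42.37+38.15)/2 × 0.25 = 10.065
  [0.25→0.5]: (38.15+34.35)/2 × 0.25 = 9.0625
  [0.5→2.5]: (34.35+14.84)/2 × 2 = 49.19
  [2.5→5.5]: (14.84+4.21)/2 × 3 = 28.575
  [5.5→6.5]: (4.21+2.77)/2 × 1 = 3.49
  [6.5→7.5]: (2.77+1.82)/2 × 1 = 2.295
  Sum = 102.6775 µg/mL·h

AUC = 103 µg/mL·h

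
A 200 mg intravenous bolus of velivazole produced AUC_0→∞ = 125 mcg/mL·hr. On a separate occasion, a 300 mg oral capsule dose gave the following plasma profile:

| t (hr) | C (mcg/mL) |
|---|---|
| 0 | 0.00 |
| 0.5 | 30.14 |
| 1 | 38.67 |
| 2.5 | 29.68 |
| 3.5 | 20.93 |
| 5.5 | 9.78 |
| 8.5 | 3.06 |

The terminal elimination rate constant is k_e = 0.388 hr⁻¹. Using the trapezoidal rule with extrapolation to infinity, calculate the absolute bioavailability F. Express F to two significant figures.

Trapezoidal AUC_0→8.5 (oral capsule):
  [0→0.5]: (0.00+30.14)/2 × 0.5 = 7.535
  [0.5→1]: (30.14+38.67)/2 × 0.5 = 17.2025
  [1→2.5]: (38.67+29.68)/2 × 1.5 = 51.2625
  [2.5→3.5]: (29.68+20.93)/2 × 1 = 25.305
  [3.5→5.5]: (20.93+9.78)/2 × 2 = 30.71
  [5.5→8.5]: (9.78+3.06)/2 × 3 = 19.26
  Sum = 151.275 mcg/mL·hr
Tail: C_last/k_e = 3.06/0.388 = 7.887
AUC_0→∞ (oral capsule) = 151.275 + 7.887 = 159.162 mcg/mL·hr
F = (AUC_ev/D_ev)/(AUC_iv/D_iv) = (159.162/300)/(125/200) = 0.53054/0.625 = 0.8489

F = 0.85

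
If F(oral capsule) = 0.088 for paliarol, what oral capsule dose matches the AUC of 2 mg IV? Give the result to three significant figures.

For equal systemic exposure: F × D_ev = D_iv
D_ev = D_iv / F = 2 / 0.088 = 22.7273 mg

D_oral = 22.7 mg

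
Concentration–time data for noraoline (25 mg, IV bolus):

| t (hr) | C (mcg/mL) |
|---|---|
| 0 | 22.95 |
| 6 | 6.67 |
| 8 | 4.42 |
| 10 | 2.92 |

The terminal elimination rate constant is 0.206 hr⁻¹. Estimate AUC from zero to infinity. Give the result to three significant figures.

Trapezoidal AUC_0→10:
  [0→6]: (22.95+6.67)/2 × 6 = 88.86
  [6→8]: (6.67+4.42)/2 × 2 = 11.09
  [8→10]: (4.42+2.92)/2 × 2 = 7.34
  Sum = 107.29 mcg/mL·hr
Extrapolated tail: C_last / k_e = 2.92 / 0.206 = 14.175
AUC_0→∞ = 107.29 + 14.175 = 121.465 mcg/mL·hr

AUC = 121 mcg/mL·hr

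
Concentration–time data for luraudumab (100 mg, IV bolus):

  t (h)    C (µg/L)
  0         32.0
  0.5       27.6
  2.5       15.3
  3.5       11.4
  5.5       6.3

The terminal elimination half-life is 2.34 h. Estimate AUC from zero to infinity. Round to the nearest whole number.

AUC = 110 µg/L·h

Trapezoidal AUC_0→5.5:
  [0→0.5]: (32.0+27.6)/2 × 0.5 = 14.9
  [0.5→2.5]: (27.6+15.3)/2 × 2 = 42.9
  [2.5→3.5]: (15.3+11.4)/2 × 1 = 13.35
  [3.5→5.5]: (11.4+6.3)/2 × 2 = 17.7
  Sum = 88.85 µg/L·h
k_e = ln2 / t½ = 0.693147 / 2.34 = 0.2962 h^-1
Extrapolated tail: C_last / k_e = 6.3 / 0.2962 = 21.269
AUC_0→∞ = 88.85 + 21.269 = 110.119 µg/L·h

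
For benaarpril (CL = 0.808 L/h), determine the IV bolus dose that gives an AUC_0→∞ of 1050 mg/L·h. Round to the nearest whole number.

Dose_iv = CL × AUC_0→∞
     = 0.808 × 1050 = 848.4 mg

Dose = 848 mg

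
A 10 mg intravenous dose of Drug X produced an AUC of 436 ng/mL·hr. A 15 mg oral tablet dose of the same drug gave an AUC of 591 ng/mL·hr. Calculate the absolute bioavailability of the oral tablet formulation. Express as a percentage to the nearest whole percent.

F = 90%

F = (AUC_ev / D_ev) / (AUC_iv / D_iv)
  = (591/15) / (436/10)
  = 39.4 / 43.6 = 0.9037
  = 90.37%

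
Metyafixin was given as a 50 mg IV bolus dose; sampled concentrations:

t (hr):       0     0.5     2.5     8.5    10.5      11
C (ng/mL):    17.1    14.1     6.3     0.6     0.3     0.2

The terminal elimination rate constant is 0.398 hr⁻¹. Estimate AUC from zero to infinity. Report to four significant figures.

Trapezoidal AUC_0→11:
  [0→0.5]: (17.1+14.1)/2 × 0.5 = 7.8
  [0.5→2.5]: (14.1+6.3)/2 × 2 = 20.4
  [2.5→8.5]: (6.3+0.6)/2 × 6 = 20.7
  [8.5→10.5]: (0.6+0.3)/2 × 2 = 0.9
  [10.5→11]: (0.3+0.2)/2 × 0.5 = 0.125
  Sum = 49.925 ng/mL·hr
Extrapolated tail: C_last / k_e = 0.2 / 0.398 = 0.503
AUC_0→∞ = 49.925 + 0.503 = 50.428 ng/mL·hr

AUC = 50.43 ng/mL·hr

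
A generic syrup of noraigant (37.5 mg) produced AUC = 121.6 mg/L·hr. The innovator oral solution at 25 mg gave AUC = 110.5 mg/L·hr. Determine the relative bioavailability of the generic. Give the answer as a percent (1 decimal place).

F_rel = (AUC_test/D_test) / (AUC_ref/D_ref)
      = (121.6/37.5) / (110.5/25)
      = 3.24267 / 4.42 = 0.7336 = 73.36%

F_rel = 73.4%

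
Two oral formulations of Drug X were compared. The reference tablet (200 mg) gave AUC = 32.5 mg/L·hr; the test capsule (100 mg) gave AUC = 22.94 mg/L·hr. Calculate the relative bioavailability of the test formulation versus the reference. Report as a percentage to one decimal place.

F_rel = 141.2%

F_rel = (AUC_test/D_test) / (AUC_ref/D_ref)
      = (22.94/100) / (32.5/200)
      = 0.2294 / 0.1625 = 1.4117 = 141.17%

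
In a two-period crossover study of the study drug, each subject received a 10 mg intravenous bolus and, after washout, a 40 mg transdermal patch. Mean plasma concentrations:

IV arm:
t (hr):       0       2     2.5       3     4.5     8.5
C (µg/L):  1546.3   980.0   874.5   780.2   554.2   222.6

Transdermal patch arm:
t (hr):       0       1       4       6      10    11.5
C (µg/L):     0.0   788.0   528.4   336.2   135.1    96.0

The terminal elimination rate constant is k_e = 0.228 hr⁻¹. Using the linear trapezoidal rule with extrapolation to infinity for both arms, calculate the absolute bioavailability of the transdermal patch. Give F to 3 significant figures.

Trapezoidal AUC_0→8.5 (IV):
  [0→2]: (1546.3+980.0)/2 × 2 = 2526.3
  [2→2.5]: (980.0+874.5)/2 × 0.5 = 463.625
  [2.5→3]: (874.5+780.2)/2 × 0.5 = 413.675
  [3→4.5]: (780.2+554.2)/2 × 1.5 = 1000.8
  [4.5→8.5]: (554.2+222.6)/2 × 4 = 1553.6
  Sum = 5958.0 µg/L·hr
IV tail: 222.6/0.228 = 976.316; AUC_iv,0→∞ = 5958.0 + 976.316 = 6934.316 µg/L·hr
Trapezoidal AUC_0→11.5 (transdermal patch):
  [0→1]: (0.0+788.0)/2 × 1 = 394.0
  [1→4]: (788.0+528.4)/2 × 3 = 1974.6
  [4→6]: (528.4+336.2)/2 × 2 = 864.6
  [6→10]: (336.2+135.1)/2 × 4 = 942.6
  [10→11.5]: (135.1+96.0)/2 × 1.5 = 173.325
  Sum = 4349.125 µg/L·hr
transdermal patch tail: 96.0/0.228 = 421.053; AUC_ev,0→∞ = 4349.125 + 421.053 = 4770.178 µg/L·hr
F = (AUC_ev/D_ev)/(AUC_iv/D_iv) = (4770.178/40)/(6934.316/10) = 119.25445/693.4316 = 0.1720

F = 0.172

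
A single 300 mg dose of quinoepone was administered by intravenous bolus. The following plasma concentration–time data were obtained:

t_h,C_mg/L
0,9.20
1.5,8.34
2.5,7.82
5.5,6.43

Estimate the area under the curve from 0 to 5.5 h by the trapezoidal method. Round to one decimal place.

Trapezoidal AUC_0→5.5:
  [0→1.5]: (9.20+8.34)/2 × 1.5 = 13.155
  [1.5→2.5]: (8.34+7.82)/2 × 1 = 8.08
  [2.5→5.5]: (7.82+6.43)/2 × 3 = 21.375
  Sum = 42.61 mg/L·h

AUC = 42.6 mg/L·h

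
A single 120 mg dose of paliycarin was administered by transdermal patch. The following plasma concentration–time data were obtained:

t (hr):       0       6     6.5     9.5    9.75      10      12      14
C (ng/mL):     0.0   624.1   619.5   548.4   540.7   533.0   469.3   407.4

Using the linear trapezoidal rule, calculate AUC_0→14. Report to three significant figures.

AUC = 6080 ng/mL·hr

Trapezoidal AUC_0→14:
  [0→6]: (0.0+624.1)/2 × 6 = 1872.3
  [6→6.5]: (624.1+619.5)/2 × 0.5 = 310.9
  [6.5→9.5]: (619.5+548.4)/2 × 3 = 1751.85
  [9.5→9.75]: (548.4+540.7)/2 × 0.25 = 136.1375
  [9.75→10]: (540.7+533.0)/2 × 0.25 = 134.2125
  [10→12]: (533.0+469.3)/2 × 2 = 1002.3
  [12→14]: (469.3+407.4)/2 × 2 = 876.7
  Sum = 6084.4 ng/mL·hr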